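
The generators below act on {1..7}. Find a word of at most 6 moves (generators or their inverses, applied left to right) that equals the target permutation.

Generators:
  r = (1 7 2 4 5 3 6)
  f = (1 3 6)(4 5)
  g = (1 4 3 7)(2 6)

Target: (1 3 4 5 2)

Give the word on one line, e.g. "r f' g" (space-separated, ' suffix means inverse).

  after g': (1 7 3 4)(2 6)
  after r: (1 2)(3 5)(4 7 6)
  after g': (1 6)(2 7)(3 5 4)
  after r': (1 3 4 5 2)

g' r g' r'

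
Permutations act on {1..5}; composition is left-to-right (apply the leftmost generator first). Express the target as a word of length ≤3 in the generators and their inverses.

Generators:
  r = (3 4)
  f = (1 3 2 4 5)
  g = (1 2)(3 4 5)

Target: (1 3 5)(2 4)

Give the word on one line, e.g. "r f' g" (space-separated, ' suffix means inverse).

r f

  after r: (3 4)
  after f: (1 3 5)(2 4)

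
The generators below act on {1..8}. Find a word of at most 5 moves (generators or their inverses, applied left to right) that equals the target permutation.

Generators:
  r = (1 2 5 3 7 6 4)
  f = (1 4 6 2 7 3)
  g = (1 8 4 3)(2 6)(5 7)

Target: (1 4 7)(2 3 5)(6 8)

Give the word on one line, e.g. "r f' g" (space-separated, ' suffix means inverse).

f g' f' g' f

  after f: (1 4 6 2 7 3)
  after g': (1 8)(2 5 7 4)
  after f': (1 8 3 7)(2 5)(4 6)
  after g': (2 7 3 5 6 8 4)
  after f: (1 4 7)(2 3 5)(6 8)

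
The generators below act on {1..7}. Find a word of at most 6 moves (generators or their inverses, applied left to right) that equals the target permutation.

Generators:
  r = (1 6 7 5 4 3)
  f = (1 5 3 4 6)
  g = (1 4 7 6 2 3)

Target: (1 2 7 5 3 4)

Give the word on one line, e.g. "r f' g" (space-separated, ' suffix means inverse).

  after g': (1 3 2 6 7 4)
  after r': (1 4 3 2)(5 7)
  after f': (1 3 2 6 4 5 7)
  after g': (1 2 7 3 6)(4 5)
  after f': (1 2 7 5 3 4)

g' r' f' g' f'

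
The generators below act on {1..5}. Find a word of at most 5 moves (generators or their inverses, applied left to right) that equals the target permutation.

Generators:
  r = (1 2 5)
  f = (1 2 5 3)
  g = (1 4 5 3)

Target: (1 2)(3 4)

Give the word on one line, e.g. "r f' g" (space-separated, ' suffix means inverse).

  after g': (1 3 5 4)
  after g': (1 5)(3 4)
  after r': (1 2)(3 4)

g' g' r'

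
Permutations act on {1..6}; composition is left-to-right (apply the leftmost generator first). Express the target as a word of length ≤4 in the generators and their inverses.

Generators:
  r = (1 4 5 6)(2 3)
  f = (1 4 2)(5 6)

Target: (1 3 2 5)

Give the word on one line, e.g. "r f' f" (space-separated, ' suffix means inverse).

f' r

  after f': (1 2 4)(5 6)
  after r: (1 3 2 5)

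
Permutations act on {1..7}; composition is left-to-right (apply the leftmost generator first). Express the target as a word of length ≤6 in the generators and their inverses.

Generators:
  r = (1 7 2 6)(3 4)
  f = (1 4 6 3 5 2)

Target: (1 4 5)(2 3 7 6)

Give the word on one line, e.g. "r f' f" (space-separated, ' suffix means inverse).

r f' f' r' f

  after r: (1 7 2 6)(3 4)
  after f': (1 7 5 3)(2 4 6)
  after f': (1 7 3 2)(5 6)
  after r': (2 6 5)(3 7 4)
  after f: (1 4 5)(2 3 7 6)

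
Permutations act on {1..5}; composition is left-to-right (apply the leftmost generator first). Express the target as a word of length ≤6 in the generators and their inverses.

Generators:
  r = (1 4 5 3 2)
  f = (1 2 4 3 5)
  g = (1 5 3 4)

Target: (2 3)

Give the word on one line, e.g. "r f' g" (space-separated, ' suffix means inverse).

  after r': (1 2 3 5 4)
  after f': (2 4 5)
  after r: (1 4 3 2 5)
  after g: (2 3)

r' f' r g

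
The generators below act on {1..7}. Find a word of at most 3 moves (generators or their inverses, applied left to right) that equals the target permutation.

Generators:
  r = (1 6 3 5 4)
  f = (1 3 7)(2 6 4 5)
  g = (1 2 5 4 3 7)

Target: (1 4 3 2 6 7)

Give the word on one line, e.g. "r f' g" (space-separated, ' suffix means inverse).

r f

  after r: (1 6 3 5 4)
  after f: (1 4 3 2 6 7)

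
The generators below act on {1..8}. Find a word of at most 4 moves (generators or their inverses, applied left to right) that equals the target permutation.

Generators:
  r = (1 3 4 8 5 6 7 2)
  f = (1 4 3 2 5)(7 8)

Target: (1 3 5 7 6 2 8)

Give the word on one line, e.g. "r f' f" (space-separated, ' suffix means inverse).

  after r': (1 2 7 6 5 8 4 3)
  after f': (1 3 5 7 6 2 8)

r' f'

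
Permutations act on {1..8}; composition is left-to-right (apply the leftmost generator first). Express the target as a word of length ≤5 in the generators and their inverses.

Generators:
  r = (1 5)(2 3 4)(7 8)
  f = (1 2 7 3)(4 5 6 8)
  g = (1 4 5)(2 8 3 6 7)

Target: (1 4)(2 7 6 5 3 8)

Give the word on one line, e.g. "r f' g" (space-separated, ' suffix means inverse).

r f f f

  after r: (1 5)(2 3 4)(7 8)
  after f: (1 6 8 3 5 2)(4 7)
  after f: (1 8)(3 6 4)(5 7)
  after f: (1 4)(2 7 6 5 3 8)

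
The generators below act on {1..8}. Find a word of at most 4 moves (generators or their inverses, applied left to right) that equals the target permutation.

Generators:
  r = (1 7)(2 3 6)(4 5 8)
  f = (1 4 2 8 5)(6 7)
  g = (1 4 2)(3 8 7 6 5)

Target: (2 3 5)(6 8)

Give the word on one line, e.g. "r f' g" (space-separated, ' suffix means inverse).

f g'

  after f: (1 4 2 8 5)(6 7)
  after g': (2 3 5)(6 8)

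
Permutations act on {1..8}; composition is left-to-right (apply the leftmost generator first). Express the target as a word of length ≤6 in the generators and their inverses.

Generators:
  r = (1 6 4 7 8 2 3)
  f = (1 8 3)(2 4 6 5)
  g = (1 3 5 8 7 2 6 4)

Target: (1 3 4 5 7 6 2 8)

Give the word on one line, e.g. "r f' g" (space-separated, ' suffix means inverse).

  after r': (1 3 2 8 7 4 6)
  after f': (1 8 7 2)(3 5 6)
  after g: (1 7 6 5 4)(2 3 8)
  after r: (1 8 3 2)(4 6 5 7)
  after f: (1 3 4 5 7 6 2 8)

r' f' g r f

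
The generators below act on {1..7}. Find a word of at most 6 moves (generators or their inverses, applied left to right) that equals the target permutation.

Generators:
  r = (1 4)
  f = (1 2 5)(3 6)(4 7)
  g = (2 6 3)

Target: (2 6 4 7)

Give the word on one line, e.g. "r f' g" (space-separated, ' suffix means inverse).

  after g': (2 3 6)
  after f': (1 5 2 6)(4 7)
  after r': (1 5 2 6 4 7)
  after f': (1 2 3 6 7 5)
  after f': (2 6 4 7)

g' f' r' f' f'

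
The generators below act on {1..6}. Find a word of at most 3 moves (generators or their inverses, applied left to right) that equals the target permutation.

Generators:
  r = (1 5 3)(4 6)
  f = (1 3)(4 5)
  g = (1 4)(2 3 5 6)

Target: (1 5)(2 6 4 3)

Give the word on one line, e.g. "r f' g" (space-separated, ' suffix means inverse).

g' f

  after g': (1 4)(2 6 5 3)
  after f: (1 5)(2 6 4 3)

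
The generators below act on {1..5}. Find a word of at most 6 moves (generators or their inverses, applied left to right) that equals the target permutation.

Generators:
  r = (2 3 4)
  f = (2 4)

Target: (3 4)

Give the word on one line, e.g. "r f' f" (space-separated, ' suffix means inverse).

  after r: (2 3 4)
  after f: (2 3)
  after f: (2 3 4)
  after f: (2 3)
  after r': (3 4)

r f f f r'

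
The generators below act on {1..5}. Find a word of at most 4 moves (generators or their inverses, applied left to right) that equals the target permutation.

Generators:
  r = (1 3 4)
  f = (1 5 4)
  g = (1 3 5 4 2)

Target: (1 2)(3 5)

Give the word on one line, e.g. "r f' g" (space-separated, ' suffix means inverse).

  after g': (1 2 4 5 3)
  after f: (1 2)(3 5)

g' f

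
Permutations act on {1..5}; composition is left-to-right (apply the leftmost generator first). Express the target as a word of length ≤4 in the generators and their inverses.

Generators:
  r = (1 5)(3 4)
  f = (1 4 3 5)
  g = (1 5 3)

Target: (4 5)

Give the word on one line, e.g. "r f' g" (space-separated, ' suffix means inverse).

  after r: (1 5)(3 4)
  after f: (4 5)

r f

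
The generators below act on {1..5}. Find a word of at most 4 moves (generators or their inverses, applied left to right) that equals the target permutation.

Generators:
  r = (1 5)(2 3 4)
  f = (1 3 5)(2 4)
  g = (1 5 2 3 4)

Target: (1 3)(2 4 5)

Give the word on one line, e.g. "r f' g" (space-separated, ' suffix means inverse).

g r r f'

  after g: (1 5 2 3 4)
  after r: (2 4 5 3)
  after r: (1 5 4)
  after f': (1 3)(2 4 5)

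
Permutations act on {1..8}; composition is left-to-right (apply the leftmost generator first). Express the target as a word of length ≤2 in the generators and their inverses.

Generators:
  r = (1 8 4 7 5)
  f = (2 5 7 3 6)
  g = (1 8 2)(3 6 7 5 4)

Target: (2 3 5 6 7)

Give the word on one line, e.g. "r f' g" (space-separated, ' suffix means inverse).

  after f': (2 6 3 7 5)
  after f': (2 3 5 6 7)

f' f'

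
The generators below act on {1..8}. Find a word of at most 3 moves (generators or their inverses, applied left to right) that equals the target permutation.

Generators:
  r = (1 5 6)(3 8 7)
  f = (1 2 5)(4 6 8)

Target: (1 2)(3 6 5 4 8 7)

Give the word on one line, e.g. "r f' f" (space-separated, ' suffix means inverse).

  after r: (1 5 6)(3 8 7)
  after f: (2 5 8 7 3 4 6)
  after f: (1 2)(3 6 5 4 8 7)

r f f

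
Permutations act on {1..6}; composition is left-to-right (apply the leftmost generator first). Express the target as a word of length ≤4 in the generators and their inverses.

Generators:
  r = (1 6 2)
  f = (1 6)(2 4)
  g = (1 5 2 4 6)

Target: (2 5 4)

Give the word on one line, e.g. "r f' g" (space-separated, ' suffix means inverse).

  after r': (1 2 6)
  after f: (1 4 2)
  after g: (1 6)(2 5)
  after f: (2 5 4)

r' f g f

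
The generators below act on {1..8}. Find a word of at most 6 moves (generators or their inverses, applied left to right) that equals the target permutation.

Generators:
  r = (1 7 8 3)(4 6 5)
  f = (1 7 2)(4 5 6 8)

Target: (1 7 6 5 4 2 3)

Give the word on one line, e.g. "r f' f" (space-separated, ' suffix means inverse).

  after f': (1 2 7)(4 8 6 5)
  after r: (1 2 8 5 6 4 3)
  after r: (1 2 3 7 8 4)
  after f': (1 7 6 5 4 2 3)

f' r r f'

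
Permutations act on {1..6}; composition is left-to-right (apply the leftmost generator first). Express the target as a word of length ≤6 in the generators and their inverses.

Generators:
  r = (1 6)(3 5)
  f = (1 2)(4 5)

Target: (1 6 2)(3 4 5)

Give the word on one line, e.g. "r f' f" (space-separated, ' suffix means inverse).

r f r r

  after r: (1 6)(3 5)
  after f: (1 6 2)(3 4 5)
  after r: (2 6)(3 4)
  after r: (1 6 2)(3 4 5)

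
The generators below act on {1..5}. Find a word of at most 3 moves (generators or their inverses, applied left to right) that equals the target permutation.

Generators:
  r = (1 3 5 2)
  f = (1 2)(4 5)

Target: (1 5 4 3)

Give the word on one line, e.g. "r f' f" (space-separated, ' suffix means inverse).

f r'

  after f: (1 2)(4 5)
  after r': (1 5 4 3)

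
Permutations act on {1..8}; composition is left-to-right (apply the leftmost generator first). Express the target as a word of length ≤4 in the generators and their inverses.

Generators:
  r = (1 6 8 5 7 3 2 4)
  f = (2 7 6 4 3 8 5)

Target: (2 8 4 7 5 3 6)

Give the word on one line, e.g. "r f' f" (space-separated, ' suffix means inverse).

f' f'

  after f': (2 5 8 3 4 6 7)
  after f': (2 8 4 7 5 3 6)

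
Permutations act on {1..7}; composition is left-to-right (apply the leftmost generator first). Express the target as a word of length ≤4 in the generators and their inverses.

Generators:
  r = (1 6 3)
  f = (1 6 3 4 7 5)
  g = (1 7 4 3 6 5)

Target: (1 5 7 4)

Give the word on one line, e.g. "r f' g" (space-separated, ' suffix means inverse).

f' r

  after f': (1 5 7 4 3 6)
  after r: (1 5 7 4)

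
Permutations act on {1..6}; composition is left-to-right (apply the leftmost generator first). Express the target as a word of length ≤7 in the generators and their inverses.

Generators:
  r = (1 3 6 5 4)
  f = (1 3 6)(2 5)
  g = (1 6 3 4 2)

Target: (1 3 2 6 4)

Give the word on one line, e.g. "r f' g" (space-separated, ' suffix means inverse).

g' r' g g r'

  after g': (1 2 4 3 6)
  after r': (1 2 5 6 4)
  after g: (2 5 3 4 6)
  after g: (1 6)(2 5 4 3)
  after r': (1 3 2 6 4)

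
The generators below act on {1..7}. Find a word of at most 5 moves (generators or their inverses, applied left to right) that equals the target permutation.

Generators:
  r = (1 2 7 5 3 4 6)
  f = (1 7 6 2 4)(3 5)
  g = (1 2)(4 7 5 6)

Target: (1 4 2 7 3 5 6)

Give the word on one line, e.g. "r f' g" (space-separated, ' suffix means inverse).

r r g'

  after r: (1 2 7 5 3 4 6)
  after r: (1 7 3 6 2 5 4)
  after g': (1 4 2 7 3 5 6)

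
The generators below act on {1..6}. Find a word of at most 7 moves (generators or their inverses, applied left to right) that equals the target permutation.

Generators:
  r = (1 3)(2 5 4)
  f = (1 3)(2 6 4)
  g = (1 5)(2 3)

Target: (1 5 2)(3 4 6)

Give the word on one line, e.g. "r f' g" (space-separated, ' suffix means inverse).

f r' f' g' r

  after f: (1 3)(2 6 4)
  after r': (2 6 5)
  after f': (1 3)(4 6 5)
  after g': (1 2 3 5 4 6)
  after r: (1 5 2)(3 4 6)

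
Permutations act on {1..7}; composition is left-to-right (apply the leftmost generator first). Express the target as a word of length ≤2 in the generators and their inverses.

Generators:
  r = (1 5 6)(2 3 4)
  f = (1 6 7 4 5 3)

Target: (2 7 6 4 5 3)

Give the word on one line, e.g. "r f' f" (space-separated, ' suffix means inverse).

  after r': (1 6 5)(2 4 3)
  after f': (2 7 6 4 5 3)

r' f'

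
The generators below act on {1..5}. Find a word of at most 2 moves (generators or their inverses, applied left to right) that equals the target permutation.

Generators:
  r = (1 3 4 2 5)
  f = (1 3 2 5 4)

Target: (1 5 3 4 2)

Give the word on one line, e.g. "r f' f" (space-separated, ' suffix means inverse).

  after f': (1 4 5 2 3)
  after f': (1 5 3 4 2)

f' f'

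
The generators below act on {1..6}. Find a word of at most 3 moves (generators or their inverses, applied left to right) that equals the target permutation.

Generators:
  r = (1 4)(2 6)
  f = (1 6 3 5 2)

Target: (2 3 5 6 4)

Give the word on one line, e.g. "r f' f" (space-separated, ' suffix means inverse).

  after r: (1 4)(2 6)
  after f: (1 4 6)(2 3 5)
  after r: (2 3 5 6 4)

r f r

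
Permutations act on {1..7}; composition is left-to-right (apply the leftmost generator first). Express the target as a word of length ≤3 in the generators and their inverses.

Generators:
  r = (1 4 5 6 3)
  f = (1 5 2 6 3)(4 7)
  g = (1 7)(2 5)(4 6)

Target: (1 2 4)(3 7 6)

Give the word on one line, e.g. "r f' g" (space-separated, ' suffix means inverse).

  after f: (1 5 2 6 3)(4 7)
  after g': (1 2 4)(3 7 6)

f g'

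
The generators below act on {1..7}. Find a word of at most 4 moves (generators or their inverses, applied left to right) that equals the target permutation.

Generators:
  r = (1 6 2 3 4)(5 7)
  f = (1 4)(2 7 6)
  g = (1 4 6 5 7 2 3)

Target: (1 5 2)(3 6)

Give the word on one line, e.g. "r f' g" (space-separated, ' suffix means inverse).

r g

  after r: (1 6 2 3 4)(5 7)
  after g: (1 5 2)(3 6)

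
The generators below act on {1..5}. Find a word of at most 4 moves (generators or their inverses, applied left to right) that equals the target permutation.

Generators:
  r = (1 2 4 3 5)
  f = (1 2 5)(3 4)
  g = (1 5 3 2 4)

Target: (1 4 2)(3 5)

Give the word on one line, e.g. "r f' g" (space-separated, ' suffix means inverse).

g r' f'

  after g: (1 5 3 2 4)
  after r': (1 3)(4 5)
  after f': (1 4 2)(3 5)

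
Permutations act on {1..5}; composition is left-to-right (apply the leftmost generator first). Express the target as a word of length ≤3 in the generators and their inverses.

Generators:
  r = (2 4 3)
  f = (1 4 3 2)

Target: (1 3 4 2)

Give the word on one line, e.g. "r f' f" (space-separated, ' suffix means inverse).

  after r: (2 4 3)
  after f': (1 2)
  after r': (1 3 4 2)

r f' r'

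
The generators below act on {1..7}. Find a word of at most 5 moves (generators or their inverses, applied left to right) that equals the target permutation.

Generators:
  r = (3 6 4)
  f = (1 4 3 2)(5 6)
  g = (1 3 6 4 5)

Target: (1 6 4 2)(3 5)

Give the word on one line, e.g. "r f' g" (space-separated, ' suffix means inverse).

r' g' f

  after r': (3 4 6)
  after g': (1 5 4 3 6)
  after f: (1 6 4 2)(3 5)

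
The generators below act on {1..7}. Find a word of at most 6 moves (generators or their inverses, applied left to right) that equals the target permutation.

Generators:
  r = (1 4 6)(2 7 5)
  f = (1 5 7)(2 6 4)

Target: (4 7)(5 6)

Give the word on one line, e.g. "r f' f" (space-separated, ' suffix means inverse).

  after r': (1 6 4)(2 5 7)
  after r': (1 4 6)(2 7 5)
  after f': (1 6 7)(2 5 4)
  after r': (1 4 5)(2 7 6)
  after r': (4 7)(5 6)

r' r' f' r' r'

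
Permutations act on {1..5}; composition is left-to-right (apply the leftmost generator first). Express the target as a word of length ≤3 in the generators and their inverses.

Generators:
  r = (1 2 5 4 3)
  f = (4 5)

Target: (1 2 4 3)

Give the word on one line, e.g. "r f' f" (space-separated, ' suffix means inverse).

r f

  after r: (1 2 5 4 3)
  after f: (1 2 4 3)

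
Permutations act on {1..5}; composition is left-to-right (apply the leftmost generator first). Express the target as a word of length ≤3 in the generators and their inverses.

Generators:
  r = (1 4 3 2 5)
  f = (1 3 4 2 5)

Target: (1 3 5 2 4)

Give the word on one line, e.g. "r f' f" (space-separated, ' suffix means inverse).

  after f: (1 3 4 2 5)
  after f: (1 4 5 3 2)
  after r: (1 3 5 2 4)

f f r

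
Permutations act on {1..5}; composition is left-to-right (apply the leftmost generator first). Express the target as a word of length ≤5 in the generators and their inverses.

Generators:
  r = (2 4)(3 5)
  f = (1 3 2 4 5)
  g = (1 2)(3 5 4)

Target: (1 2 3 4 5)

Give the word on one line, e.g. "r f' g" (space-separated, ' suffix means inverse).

  after f: (1 3 2 4 5)
  after g: (1 5 2 3)
  after f: (4 5)
  after r': (2 4 3 5)
  after g: (1 2 3 4 5)

f g f r' g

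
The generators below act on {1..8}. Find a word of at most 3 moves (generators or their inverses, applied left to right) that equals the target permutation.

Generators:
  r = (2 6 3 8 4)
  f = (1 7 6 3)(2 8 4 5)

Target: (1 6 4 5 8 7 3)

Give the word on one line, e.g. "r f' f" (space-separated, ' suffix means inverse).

  after r': (2 4 8 3 6)
  after f': (1 3 7)(2 8 6 5 4)
  after f': (1 6 4 5 8 7 3)

r' f' f'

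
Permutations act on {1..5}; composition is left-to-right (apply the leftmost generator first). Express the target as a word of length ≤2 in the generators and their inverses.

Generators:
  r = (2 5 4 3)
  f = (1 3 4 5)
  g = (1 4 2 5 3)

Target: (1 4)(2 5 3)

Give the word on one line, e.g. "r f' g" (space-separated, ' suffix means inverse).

  after g': (1 3 5 2 4)
  after r': (1 4)(2 5 3)

g' r'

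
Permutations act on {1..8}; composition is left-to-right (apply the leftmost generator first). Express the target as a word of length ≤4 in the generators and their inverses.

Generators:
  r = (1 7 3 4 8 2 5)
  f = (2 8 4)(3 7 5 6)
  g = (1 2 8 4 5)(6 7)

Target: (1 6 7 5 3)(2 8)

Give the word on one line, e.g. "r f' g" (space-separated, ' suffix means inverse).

  after g': (1 5 4 8 2)(6 7)
  after f': (1 7 5 8 4 2)(3 6)
  after g: (1 6 3 7)(4 8 5)
  after r': (1 6 7 5 3)(2 8)

g' f' g r'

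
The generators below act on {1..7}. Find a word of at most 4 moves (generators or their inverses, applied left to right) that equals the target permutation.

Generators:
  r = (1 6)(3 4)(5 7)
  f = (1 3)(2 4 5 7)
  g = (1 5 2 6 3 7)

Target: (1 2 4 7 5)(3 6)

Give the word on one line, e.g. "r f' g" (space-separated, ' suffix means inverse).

f' r' f'

  after f': (1 3)(2 7 5 4)
  after r': (1 4 2 5 3 6)
  after f': (1 2 4 7 5)(3 6)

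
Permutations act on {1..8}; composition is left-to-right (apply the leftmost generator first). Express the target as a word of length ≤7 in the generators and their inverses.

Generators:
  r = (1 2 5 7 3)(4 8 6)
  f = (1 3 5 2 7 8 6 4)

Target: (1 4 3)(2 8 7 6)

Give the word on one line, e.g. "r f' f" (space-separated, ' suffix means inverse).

  after f: (1 3 5 2 7 8 6 4)
  after f: (1 5 7 6)(2 8 4 3)
  after r': (1 2 4 7 8 6 3)
  after r': (2 6 7 4 5)
  after f': (1 4 3)(2 8 7 6)

f f r' r' f'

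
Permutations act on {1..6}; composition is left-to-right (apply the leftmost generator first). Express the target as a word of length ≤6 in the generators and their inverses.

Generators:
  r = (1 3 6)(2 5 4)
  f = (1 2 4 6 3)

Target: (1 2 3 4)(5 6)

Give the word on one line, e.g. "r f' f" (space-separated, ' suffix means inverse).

  after f: (1 2 4 6 3)
  after f: (1 4 3 2 6)
  after f: (1 6 2 3 4)
  after r: (2 6 5 4 3)
  after f: (1 2 3 4)(5 6)

f f f r f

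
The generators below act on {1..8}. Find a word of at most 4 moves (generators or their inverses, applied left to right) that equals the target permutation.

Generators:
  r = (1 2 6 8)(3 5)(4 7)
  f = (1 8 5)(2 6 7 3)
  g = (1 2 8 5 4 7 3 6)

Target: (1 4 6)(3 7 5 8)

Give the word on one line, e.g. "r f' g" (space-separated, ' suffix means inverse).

f' g f'

  after f': (1 5 8)(2 3 7 6)
  after g: (1 4 7)(2 6 8)
  after f': (1 4 6)(3 7 5 8)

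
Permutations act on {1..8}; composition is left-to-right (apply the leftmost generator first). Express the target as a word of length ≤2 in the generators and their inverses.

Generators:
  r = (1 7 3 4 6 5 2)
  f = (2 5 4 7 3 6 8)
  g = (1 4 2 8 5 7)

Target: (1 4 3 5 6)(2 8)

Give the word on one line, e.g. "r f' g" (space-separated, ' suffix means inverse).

  after r': (1 2 5 6 4 3 7)
  after g': (1 4 3 5 6)(2 8)

r' g'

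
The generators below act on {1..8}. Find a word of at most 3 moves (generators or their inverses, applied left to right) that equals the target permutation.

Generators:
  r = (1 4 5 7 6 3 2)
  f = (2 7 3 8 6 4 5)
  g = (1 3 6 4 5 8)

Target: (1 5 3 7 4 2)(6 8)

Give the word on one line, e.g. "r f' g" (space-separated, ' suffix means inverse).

r f

  after r: (1 4 5 7 6 3 2)
  after f: (1 5 3 7 4 2)(6 8)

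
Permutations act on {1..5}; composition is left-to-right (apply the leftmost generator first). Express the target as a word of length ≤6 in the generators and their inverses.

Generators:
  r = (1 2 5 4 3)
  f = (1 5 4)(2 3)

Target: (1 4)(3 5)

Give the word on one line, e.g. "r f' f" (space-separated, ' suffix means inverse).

  after f: (1 5 4)(2 3)
  after r': (1 2 4 3)
  after f': (1 3 4 2 5)
  after r': (1 4)(3 5)

f r' f' r'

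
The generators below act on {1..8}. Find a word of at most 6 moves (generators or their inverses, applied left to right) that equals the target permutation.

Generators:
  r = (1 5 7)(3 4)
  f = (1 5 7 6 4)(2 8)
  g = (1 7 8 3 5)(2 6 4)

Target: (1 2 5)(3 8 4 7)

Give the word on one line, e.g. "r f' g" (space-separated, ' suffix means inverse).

  after r': (1 7 5)(3 4)
  after g: (1 8 3 2 6 4 5 7)
  after f': (1 2 7 4)(3 8)
  after r': (1 2 5)(3 8 4 7)

r' g f' r'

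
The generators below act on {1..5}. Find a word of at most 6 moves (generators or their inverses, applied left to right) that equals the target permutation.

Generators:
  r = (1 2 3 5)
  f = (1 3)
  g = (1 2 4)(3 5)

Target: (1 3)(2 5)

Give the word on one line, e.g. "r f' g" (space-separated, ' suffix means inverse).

g' r' g' r

  after g': (1 4 2)(3 5)
  after r': (1 4)(2 5)
  after g': (1 2 3 5)
  after r: (1 3)(2 5)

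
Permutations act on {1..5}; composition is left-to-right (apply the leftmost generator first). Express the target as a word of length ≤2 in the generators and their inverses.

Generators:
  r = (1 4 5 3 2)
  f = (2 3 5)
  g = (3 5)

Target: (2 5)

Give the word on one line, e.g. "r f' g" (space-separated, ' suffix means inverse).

f g'

  after f: (2 3 5)
  after g': (2 5)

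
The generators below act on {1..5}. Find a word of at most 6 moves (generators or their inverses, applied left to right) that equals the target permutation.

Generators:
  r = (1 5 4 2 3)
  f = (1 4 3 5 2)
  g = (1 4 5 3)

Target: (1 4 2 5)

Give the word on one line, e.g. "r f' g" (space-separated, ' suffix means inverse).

  after g': (1 3 5 4)
  after r: (2 3 4 5)
  after r: (1 5 3 2)
  after f: (1 2 4 3)
  after r': (1 4 2 5)

g' r r f r'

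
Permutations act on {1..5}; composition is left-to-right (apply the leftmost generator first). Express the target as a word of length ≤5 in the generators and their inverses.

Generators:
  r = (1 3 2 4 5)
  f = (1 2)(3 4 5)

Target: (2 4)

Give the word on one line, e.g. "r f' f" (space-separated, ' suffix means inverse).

  after f: (1 2)(3 4 5)
  after r: (1 4)(2 3 5)
  after r: (1 5 4 3)
  after r: (2 4)

f r r r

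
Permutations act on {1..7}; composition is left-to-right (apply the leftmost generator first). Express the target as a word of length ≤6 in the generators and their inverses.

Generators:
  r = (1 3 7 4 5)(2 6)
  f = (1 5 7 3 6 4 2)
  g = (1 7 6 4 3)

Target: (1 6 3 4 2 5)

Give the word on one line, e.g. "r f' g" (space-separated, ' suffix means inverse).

f g r' g f

  after f: (1 5 7 3 6 4 2)
  after g: (1 5 6 3 4 2 7)
  after r': (1 4 6)(2 3 7 5)
  after g: (1 3 6 7 5 2)
  after f: (1 6 3 4 2 5)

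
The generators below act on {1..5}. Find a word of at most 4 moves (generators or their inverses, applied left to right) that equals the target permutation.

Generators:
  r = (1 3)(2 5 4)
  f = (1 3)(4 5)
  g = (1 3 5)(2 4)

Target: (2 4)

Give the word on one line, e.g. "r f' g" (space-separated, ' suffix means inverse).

  after r: (1 3)(2 5 4)
  after f': (2 4)

r f'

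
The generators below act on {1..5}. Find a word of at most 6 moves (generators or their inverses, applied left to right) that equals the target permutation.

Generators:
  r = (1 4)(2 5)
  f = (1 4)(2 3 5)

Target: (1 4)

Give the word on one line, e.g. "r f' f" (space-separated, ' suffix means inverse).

f' f' r f r

  after f': (1 4)(2 5 3)
  after f': (2 3 5)
  after r: (1 4)(2 3)
  after f: (2 5)
  after r: (1 4)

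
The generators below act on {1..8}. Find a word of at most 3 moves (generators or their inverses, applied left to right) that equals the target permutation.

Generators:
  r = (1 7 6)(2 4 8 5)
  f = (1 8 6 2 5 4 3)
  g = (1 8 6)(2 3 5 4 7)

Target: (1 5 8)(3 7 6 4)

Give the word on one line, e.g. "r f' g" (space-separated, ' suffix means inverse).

f r

  after f: (1 8 6 2 5 4 3)
  after r: (1 5 8)(3 7 6 4)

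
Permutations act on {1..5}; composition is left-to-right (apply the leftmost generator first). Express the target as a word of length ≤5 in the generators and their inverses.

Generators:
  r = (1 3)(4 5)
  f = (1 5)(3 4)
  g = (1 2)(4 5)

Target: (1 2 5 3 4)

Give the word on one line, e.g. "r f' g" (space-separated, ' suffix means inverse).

  after g: (1 2)(4 5)
  after r: (1 2 3)
  after f: (1 2 4 3 5)
  after r': (1 2 5 3 4)

g r f r'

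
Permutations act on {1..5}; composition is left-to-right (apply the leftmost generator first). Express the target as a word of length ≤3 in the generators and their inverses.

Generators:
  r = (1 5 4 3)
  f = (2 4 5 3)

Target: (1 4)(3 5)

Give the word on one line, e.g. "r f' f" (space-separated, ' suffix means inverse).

  after r: (1 5 4 3)
  after r: (1 4)(3 5)

r r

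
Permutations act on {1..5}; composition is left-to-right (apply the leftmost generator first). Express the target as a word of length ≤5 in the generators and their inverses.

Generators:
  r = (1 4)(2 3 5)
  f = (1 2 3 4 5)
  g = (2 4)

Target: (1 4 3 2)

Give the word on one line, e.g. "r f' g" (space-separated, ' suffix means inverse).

g' f' g f r

  after g': (2 4)
  after f': (1 5 4)(2 3)
  after g: (1 5 2 3 4)
  after f: (2 4)(3 5)
  after r: (1 4 3 2)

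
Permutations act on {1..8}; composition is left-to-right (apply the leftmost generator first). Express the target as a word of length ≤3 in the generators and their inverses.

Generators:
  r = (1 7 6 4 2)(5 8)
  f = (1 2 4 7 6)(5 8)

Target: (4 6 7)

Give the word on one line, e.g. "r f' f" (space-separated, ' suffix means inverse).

f r

  after f: (1 2 4 7 6)(5 8)
  after r: (4 6 7)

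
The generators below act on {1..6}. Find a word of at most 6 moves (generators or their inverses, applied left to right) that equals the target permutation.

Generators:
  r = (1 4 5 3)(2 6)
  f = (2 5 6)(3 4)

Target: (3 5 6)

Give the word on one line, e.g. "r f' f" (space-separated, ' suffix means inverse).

r' f r' f

  after r': (1 3 5 4)(2 6)
  after f: (1 4)(3 6 5)
  after r': (2 6 4 3)
  after f: (3 5 6)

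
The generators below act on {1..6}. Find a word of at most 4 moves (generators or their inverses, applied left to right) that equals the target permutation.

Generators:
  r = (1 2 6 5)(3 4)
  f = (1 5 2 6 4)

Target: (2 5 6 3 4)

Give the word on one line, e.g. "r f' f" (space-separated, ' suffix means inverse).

  after f: (1 5 2 6 4)
  after r: (2 5 6 3 4)

f r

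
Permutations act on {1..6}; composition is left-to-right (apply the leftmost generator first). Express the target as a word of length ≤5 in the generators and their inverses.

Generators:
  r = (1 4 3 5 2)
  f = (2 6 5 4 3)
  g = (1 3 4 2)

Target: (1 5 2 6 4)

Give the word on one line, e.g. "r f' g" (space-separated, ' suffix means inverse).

  after f: (2 6 5 4 3)
  after r': (1 2 6 3 5)
  after r': (1 5 2 6 4)

f r' r'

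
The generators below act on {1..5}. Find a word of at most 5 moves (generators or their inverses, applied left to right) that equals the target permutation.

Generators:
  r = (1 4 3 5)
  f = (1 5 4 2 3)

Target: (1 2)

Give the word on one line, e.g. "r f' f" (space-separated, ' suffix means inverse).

r' f f

  after r': (1 5 3 4)
  after f: (1 4 5)(2 3)
  after f: (1 2)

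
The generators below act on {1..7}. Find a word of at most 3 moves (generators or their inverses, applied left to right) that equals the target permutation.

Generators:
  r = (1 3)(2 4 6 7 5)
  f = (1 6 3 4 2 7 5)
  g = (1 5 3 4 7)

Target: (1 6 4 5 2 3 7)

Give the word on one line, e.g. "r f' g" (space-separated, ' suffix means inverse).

r' f r

  after r': (1 3)(2 5 7 6 4)
  after f: (1 4 7 3 6 2)
  after r: (1 6 4 5 2 3 7)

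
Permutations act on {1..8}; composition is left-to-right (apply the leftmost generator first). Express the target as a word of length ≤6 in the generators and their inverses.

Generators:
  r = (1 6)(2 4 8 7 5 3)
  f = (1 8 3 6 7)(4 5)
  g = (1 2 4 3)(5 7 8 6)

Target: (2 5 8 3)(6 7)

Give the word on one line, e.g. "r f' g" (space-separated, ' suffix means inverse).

  after f': (1 7 6 3 8)(4 5)
  after r': (1 8 6 5 2 3 4 7)
  after g': (1 7 3 2 4 5)
  after f: (2 5 8 3)(6 7)

f' r' g' f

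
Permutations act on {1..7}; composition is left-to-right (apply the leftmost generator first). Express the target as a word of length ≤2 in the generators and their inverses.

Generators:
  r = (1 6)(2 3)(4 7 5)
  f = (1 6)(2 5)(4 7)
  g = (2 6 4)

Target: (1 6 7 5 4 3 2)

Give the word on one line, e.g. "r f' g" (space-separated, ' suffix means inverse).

  after g: (2 6 4)
  after r: (1 6 7 5 4 3 2)

g r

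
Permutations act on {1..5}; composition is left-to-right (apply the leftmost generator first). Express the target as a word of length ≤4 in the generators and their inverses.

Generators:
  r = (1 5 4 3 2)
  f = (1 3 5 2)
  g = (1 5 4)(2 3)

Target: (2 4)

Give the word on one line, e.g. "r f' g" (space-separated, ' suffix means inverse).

g r'

  after g: (1 5 4)(2 3)
  after r': (2 4)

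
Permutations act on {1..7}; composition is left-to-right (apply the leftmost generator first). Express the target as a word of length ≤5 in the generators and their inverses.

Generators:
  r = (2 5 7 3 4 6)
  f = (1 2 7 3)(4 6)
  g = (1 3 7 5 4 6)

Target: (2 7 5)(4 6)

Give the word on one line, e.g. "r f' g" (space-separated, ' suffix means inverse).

g' r f f g'

  after g': (1 6 4 5 7 3)
  after r: (1 2 5 3)(4 7)
  after f: (1 7 6 4 3 2 5)
  after f: (1 3 7 4)(2 5)
  after g': (2 7 5)(4 6)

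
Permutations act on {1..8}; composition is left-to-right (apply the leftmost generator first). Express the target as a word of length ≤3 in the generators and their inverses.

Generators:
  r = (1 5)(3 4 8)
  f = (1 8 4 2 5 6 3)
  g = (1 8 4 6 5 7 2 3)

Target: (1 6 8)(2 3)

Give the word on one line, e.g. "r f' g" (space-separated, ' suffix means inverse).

  after f: (1 8 4 2 5 6 3)
  after r: (1 3 5 6 4 2)
  after f': (1 6 8)(2 3)

f r f'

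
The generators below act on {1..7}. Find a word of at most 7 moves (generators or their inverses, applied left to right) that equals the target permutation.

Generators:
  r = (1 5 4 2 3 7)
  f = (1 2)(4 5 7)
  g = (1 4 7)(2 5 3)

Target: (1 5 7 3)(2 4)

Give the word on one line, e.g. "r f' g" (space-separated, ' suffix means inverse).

f' g f f f

  after f': (1 2)(4 7 5)
  after g: (1 5 7 3 2 4)
  after f: (1 7 3)(2 5 4)
  after f: (1 4)(2 7 3)
  after f: (1 5 7 3)(2 4)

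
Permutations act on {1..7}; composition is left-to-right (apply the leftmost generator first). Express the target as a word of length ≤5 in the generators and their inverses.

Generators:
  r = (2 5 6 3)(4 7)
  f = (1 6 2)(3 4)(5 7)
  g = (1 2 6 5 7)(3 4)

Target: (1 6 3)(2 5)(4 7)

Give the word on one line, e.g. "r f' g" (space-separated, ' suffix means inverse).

  after r: (2 5 6 3)(4 7)
  after f': (1 2 7 3 6 4 5)
  after f': (1 6 3)(2 5)(4 7)

r f' f'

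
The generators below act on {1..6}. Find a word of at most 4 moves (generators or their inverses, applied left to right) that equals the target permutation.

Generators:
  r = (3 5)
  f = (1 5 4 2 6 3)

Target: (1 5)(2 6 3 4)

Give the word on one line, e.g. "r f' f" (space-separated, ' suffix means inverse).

  after r': (3 5)
  after f: (1 5)(2 6 3 4)

r' f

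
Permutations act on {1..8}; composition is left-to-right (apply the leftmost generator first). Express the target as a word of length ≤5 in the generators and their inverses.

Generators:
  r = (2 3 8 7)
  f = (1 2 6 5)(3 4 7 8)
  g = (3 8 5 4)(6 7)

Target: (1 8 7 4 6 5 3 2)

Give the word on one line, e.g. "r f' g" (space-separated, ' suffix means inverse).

g f' r g'

  after g: (3 8 5 4)(6 7)
  after f': (1 5 3 7 2)(4 8 6)
  after r: (1 5 8 6 4 7 3 2)
  after g': (1 8 7 4 6 5 3 2)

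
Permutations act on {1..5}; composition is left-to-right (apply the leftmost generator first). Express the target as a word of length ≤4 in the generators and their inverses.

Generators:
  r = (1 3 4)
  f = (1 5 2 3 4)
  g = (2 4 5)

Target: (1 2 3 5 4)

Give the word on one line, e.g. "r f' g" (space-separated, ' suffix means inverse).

  after g: (2 4 5)
  after f': (1 4)(2 3)
  after g': (1 2 3 5 4)

g f' g'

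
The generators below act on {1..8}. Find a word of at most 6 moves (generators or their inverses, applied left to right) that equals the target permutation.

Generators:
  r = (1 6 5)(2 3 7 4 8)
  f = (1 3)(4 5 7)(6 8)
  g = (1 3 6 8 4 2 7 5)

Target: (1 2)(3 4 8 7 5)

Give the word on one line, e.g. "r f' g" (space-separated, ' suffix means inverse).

  after g': (1 5 7 2 4 8 6 3)
  after r: (2 8 5 4)(3 6 7)
  after f': (1 3 8 4 2 6 5 7)
  after r': (1 2)(3 4 8 7 5)

g' r f' r'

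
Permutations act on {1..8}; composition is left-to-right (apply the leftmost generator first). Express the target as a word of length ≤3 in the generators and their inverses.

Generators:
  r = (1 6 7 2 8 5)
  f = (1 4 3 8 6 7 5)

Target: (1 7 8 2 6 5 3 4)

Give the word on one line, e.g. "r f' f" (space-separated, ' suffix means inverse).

r' f'

  after r': (1 5 8 2 7 6)
  after f': (1 7 8 2 6 5 3 4)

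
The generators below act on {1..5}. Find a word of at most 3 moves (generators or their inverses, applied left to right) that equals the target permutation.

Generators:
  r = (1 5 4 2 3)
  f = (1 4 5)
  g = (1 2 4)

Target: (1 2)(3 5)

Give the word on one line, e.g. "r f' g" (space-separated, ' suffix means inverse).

  after r': (1 3 2 4 5)
  after r': (1 2 5 3 4)
  after f: (1 2)(3 5)

r' r' f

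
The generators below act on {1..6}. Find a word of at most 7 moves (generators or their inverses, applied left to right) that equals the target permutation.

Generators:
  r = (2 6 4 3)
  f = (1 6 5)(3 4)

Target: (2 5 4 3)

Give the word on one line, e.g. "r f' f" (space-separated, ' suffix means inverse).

f f r f' f'

  after f: (1 6 5)(3 4)
  after f: (1 5 6)
  after r: (1 5 4 3 2 6)
  after f': (1 6 5 3 2)
  after f': (2 5 4 3)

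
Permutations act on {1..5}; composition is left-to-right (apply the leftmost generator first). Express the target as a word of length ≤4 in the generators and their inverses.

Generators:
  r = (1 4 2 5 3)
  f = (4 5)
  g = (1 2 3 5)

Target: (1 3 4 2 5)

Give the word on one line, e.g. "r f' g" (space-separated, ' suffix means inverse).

  after g': (1 5 3 2)
  after r: (1 3 5)(2 4)
  after f: (1 3 4 2 5)

g' r f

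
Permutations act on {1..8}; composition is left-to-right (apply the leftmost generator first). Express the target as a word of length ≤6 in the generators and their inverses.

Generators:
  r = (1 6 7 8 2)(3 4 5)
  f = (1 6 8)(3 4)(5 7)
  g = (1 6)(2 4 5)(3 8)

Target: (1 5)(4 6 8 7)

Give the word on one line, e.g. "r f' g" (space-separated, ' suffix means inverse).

g r g f'

  after g: (1 6)(2 4 5)(3 8)
  after r: (1 7 8 4 3 2 5)
  after g: (1 7 3 4 8 5 6)
  after f': (1 5)(4 6 8 7)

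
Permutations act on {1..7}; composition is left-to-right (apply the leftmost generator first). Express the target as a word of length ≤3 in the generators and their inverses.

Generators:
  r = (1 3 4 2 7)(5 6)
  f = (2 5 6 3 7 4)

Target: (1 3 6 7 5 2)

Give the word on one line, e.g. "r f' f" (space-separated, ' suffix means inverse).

f' f' r

  after f': (2 4 7 3 6 5)
  after f': (2 7 6)(3 5 4)
  after r: (1 3 6 7 5 2)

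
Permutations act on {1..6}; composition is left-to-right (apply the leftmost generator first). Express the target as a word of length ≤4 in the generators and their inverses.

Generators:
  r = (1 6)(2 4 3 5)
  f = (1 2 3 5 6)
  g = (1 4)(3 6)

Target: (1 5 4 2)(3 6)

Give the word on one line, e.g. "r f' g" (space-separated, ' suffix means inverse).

  after f': (1 6 5 3 2)
  after g: (1 3 2 4)(5 6)
  after f: (1 5)(2 4)
  after g: (1 5 4 2)(3 6)

f' g f g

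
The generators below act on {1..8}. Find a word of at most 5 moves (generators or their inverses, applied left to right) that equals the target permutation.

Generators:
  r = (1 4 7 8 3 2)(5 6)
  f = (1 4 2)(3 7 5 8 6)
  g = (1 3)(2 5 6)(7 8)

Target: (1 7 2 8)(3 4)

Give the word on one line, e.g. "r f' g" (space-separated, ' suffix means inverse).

r' r' f' r f'

  after r': (1 2 3 8 7 4)(5 6)
  after r': (1 3 7)(2 8 4)
  after f': (1 6 8)(2 5 7)
  after r: (1 5 8 4 7)(2 6 3)
  after f': (1 7 2 8)(3 4)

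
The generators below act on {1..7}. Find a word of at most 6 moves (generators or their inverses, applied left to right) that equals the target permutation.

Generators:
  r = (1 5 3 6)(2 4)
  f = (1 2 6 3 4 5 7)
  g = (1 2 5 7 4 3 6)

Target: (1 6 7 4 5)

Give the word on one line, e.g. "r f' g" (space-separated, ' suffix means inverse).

  after g: (1 2 5 7 4 3 6)
  after g: (1 5 4 6 2 7 3)
  after f': (1 4 2 5 3 7 6)
  after f': (1 3 5 6 7 2 4)
  after r: (1 6 7 4 5)

g g f' f' r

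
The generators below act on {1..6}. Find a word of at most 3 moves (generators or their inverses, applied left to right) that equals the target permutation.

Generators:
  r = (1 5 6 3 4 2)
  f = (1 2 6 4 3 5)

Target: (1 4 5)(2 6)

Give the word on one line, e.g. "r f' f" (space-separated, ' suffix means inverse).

  after r: (1 5 6 3 4 2)
  after f': (1 3 6 4)(2 5)
  after r: (1 4 5)(2 6)

r f' r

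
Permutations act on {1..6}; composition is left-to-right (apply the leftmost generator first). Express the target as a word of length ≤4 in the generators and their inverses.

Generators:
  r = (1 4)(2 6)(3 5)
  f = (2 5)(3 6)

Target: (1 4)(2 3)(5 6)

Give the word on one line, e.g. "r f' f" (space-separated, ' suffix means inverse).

f r

  after f: (2 5)(3 6)
  after r: (1 4)(2 3)(5 6)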